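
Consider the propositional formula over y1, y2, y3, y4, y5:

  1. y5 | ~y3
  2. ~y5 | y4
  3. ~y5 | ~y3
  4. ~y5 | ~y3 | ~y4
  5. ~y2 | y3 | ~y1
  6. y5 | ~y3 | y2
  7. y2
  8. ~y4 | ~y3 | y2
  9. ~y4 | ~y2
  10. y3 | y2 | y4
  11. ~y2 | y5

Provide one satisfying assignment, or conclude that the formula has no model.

Unit clause (y2) forces y2 = 1.
Unit clause (~y4) forces y4 = 0.
Unit clause (~y5) forces y5 = 0.
That conflicts with the unit clause (y5).

UNSATISFIABLE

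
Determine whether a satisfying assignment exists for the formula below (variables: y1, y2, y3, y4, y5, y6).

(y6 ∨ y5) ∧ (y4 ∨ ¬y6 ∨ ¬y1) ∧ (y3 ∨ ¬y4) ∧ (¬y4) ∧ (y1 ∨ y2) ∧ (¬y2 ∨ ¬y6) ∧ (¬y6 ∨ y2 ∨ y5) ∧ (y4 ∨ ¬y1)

Yes, satisfiable

(¬y4) alone gives y4 = False.
(¬y1) alone gives y1 = False.
(y2) alone gives y2 = True.
(¬y6) alone gives y6 = False.
(y5) alone gives y5 = True.
All clauses hold; y3 can take either value.
A satisfying assignment: y1 ↦ False,  y2 ↦ True,  y3 ↦ True,  y4 ↦ False,  y5 ↦ True,  y6 ↦ False.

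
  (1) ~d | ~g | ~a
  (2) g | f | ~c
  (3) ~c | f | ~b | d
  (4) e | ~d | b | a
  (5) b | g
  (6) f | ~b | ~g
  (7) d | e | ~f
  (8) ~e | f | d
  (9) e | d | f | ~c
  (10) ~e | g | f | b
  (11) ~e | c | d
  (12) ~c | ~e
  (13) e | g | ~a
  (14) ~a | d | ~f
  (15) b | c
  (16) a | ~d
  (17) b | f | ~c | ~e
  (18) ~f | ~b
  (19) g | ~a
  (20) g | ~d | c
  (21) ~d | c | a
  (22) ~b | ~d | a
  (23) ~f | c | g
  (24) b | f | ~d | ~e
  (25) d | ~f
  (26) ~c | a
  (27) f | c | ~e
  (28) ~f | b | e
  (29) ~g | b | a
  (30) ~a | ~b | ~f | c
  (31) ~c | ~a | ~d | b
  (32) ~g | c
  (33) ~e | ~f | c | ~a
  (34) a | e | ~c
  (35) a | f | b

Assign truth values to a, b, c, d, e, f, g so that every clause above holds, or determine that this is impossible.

Try b = 1.
The clause (~f) is unit, so f = 0.
The clause (~g) is unit, so g = 0.
The clause (~c) is unit, so c = 0.
The clause (~a) is unit, so a = 0.
The clause (~d) is unit, so d = 0.
The clause (~e) is unit, so e = 0.
All clauses are satisfied.

a ↦ 0; b ↦ 1; c ↦ 0; d ↦ 0; e ↦ 0; f ↦ 0; g ↦ 0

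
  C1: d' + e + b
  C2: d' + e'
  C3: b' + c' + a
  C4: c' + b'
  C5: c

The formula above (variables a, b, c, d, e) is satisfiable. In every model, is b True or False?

False

Suppose b = 1.
From the singleton clause (c'), c = 0.
Now (c) is unsatisfied and unit — conflict.
So every satisfying assignment has b = False.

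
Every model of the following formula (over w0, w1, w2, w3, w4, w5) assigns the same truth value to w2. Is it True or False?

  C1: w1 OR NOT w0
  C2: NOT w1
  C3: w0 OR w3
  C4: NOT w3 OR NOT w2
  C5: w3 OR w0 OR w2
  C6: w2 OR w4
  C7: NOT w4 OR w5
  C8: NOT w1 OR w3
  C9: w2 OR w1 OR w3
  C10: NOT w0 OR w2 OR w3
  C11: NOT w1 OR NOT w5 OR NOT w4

Suppose w2 = true.
The clause (NOT w1) is unit, so w1 = false.
The clause (NOT w0) is unit, so w0 = false.
The clause (w3) is unit, so w3 = true.
Now (NOT w3) is unsatisfied and unit — conflict.
So every satisfying assignment has w2 = False.

False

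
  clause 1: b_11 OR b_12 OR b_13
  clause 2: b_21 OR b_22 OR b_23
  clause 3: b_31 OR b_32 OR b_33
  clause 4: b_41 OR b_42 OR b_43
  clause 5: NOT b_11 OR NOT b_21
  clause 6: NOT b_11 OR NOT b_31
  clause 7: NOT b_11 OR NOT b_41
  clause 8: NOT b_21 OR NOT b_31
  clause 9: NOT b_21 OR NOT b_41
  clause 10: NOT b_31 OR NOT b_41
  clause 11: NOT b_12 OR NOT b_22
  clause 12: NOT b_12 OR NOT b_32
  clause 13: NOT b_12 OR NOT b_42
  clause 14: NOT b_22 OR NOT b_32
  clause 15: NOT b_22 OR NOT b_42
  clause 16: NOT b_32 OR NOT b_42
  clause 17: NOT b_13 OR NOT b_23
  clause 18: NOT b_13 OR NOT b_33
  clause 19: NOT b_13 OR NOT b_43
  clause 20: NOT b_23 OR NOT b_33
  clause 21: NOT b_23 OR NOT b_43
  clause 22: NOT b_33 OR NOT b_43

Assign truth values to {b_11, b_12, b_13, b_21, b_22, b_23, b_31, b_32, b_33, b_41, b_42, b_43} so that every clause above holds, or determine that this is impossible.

Branch on b_11: set b_11 = false.
Branch on b_12: set b_12 = true.
(NOT b_22) alone gives b_22 = false.
(NOT b_32) alone gives b_32 = false.
(NOT b_42) alone gives b_42 = false.
Branch on b_21: set b_21 = true.
(NOT b_31) alone gives b_31 = false.
(b_33) alone gives b_33 = true.
(NOT b_41) alone gives b_41 = false.
(b_43) alone gives b_43 = true.
That conflicts with the unit clause (NOT b_43).
Backtrack on b_21: now try b_21 = false.
(b_23) alone gives b_23 = true.
(NOT b_13) alone gives b_13 = false.
(NOT b_33) alone gives b_33 = false.
(b_31) alone gives b_31 = true.
(NOT b_41) alone gives b_41 = false.
(b_43) alone gives b_43 = true.
That conflicts with the unit clause (NOT b_43).
Either choice for b_21 ends in contradiction.
Backtrack on b_12: now try b_12 = false.
(b_13) alone gives b_13 = true.
(NOT b_23) alone gives b_23 = false.
(NOT b_33) alone gives b_33 = false.
(NOT b_43) alone gives b_43 = false.
Branch on b_21: set b_21 = true.
(NOT b_31) alone gives b_31 = false.
(b_32) alone gives b_32 = true.
(NOT b_41) alone gives b_41 = false.
(b_42) alone gives b_42 = true.
That conflicts with the unit clause (NOT b_42).
Backtrack on b_21: now try b_21 = false.
(b_22) alone gives b_22 = true.
(NOT b_32) alone gives b_32 = false.
(b_31) alone gives b_31 = true.
(NOT b_41) alone gives b_41 = false.
(b_42) alone gives b_42 = true.
That conflicts with the unit clause (NOT b_42).
Either choice for b_21 ends in contradiction.
Either choice for b_12 ends in contradiction.
Backtrack on b_11: now try b_11 = true.
(NOT b_21) alone gives b_21 = false.
(NOT b_31) alone gives b_31 = false.
(NOT b_41) alone gives b_41 = false.
Branch on b_22: set b_22 = true.
(NOT b_12) alone gives b_12 = false.
(NOT b_32) alone gives b_32 = false.
(b_33) alone gives b_33 = true.
(NOT b_42) alone gives b_42 = false.
(b_43) alone gives b_43 = true.
That conflicts with the unit clause (NOT b_43).
Backtrack on b_22: now try b_22 = false.
(b_23) alone gives b_23 = true.
(NOT b_13) alone gives b_13 = false.
(NOT b_33) alone gives b_33 = false.
(b_32) alone gives b_32 = true.
(NOT b_12) alone gives b_12 = false.
(NOT b_42) alone gives b_42 = false.
(b_43) alone gives b_43 = true.
That conflicts with the unit clause (NOT b_43).
Either choice for b_22 ends in contradiction.
Either choice for b_11 ends in contradiction.

UNSATISFIABLE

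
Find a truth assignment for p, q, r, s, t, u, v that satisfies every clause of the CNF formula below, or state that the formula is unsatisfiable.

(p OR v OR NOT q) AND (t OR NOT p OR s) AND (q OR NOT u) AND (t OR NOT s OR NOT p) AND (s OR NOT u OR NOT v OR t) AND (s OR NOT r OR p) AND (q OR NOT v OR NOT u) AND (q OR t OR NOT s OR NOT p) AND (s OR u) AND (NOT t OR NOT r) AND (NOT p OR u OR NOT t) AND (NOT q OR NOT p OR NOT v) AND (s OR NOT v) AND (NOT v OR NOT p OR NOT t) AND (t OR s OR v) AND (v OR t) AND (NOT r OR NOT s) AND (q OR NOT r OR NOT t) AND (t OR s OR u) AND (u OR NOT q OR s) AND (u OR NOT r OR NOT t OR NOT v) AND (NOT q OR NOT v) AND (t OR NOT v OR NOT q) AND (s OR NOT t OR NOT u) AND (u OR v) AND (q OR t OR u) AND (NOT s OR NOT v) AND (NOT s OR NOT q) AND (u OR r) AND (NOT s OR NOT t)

UNSATISFIABLE

Case q = true:
(NOT v) alone gives v = false.
(p) alone gives p = true.
(t) alone gives t = true.
(NOT r) alone gives r = false.
(u) alone gives u = true.
(s) alone gives s = true.
That conflicts with the unit clause (NOT s).
So q must be the other value — set q = false.
(NOT u) alone gives u = false.
(s) alone gives s = true.
(NOT r) alone gives r = false.
That conflicts with the unit clause (r).
Either choice for q ends in contradiction.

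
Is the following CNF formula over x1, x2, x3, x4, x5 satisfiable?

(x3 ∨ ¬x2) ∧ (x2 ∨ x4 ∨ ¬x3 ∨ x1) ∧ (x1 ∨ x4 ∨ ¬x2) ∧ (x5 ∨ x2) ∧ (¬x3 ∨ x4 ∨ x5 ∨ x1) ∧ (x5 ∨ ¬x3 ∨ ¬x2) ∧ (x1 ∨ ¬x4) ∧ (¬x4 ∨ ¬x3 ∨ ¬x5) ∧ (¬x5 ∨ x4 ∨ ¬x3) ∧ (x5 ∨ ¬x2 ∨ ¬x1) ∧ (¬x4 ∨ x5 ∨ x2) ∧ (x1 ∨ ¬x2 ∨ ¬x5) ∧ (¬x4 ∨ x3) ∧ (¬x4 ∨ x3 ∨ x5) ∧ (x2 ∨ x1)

Satisfiable

Branch on x3: set x3 = False.
(¬x2) alone gives x2 = False.
(x5) alone gives x5 = True.
(¬x4) alone gives x4 = False.
(x1) alone gives x1 = True.
Every clause now holds.
A satisfying assignment: x1: True; x2: False; x3: False; x4: False; x5: True.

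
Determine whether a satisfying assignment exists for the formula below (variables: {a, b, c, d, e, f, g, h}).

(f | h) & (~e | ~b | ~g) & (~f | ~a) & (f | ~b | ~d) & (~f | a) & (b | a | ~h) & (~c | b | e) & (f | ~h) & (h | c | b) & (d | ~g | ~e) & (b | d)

Unsatisfiable

Branch on f: set f = 1.
The clause (~a) is unit, so a = 0.
Now (a) is unsatisfied and unit — conflict.
Undo f and try f = 0.
The clause (h) is unit, so h = 1.
Now (~h) is unsatisfied and unit — conflict.
Neither f = 1 nor f = 0 works.
No assignment satisfies every clause.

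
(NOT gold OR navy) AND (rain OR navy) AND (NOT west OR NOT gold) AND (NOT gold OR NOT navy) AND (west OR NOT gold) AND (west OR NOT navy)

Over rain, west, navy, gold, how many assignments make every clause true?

There are 2^4 = 16 truth assignments over (rain, west, navy, gold).
Check each against the 6 clauses (columns in the order rain, west, navy, gold):
  F F F F  ✗ fails (rain OR navy)
  F F F T  ✗ fails (NOT gold OR navy)
  F F T F  ✗ fails (west OR NOT navy)
  F F T T  ✗ fails (NOT gold OR NOT navy)
  F T F F  ✗ fails (rain OR navy)
  F T F T  ✗ fails (NOT gold OR navy)
  F T T F  ✓ satisfies all
  F T T T  ✗ fails (NOT west OR NOT gold)
  T F F F  ✓ satisfies all
  T F F T  ✗ fails (NOT gold OR navy)
  T F T F  ✗ fails (west OR NOT navy)
  T F T T  ✗ fails (NOT gold OR NOT navy)
  T T F F  ✓ satisfies all
  T T F T  ✗ fails (NOT gold OR navy)
  T T T F  ✓ satisfies all
  T T T T  ✗ fails (NOT west OR NOT gold)
4 of the 16 rows are models.

4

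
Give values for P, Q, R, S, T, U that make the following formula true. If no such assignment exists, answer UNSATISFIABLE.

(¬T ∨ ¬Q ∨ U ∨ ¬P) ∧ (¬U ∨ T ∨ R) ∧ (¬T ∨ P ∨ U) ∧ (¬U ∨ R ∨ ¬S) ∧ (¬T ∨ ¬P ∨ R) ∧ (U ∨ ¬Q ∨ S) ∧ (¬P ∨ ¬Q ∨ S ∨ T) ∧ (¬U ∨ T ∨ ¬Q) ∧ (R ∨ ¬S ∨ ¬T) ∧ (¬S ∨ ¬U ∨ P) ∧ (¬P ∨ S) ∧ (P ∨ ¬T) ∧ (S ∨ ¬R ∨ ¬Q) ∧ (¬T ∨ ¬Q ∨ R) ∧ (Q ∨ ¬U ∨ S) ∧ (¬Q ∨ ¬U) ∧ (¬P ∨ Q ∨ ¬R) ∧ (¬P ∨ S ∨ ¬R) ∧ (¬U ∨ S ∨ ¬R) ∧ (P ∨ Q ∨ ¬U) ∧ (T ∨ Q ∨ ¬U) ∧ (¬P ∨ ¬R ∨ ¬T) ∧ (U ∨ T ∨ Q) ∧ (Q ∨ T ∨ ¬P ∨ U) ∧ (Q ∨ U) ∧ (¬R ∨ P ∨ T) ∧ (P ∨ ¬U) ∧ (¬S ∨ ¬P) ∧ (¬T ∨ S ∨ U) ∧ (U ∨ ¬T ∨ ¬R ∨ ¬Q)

Case P = False:
Unit clause (¬T) forces T = False.
Unit clause (¬R) forces R = False.
Unit clause (¬U) forces U = False.
Unit clause (Q) forces Q = True.
Unit clause (S) forces S = True.
All clauses are satisfied.

P: False,  Q: True,  R: False,  S: True,  T: False,  U: False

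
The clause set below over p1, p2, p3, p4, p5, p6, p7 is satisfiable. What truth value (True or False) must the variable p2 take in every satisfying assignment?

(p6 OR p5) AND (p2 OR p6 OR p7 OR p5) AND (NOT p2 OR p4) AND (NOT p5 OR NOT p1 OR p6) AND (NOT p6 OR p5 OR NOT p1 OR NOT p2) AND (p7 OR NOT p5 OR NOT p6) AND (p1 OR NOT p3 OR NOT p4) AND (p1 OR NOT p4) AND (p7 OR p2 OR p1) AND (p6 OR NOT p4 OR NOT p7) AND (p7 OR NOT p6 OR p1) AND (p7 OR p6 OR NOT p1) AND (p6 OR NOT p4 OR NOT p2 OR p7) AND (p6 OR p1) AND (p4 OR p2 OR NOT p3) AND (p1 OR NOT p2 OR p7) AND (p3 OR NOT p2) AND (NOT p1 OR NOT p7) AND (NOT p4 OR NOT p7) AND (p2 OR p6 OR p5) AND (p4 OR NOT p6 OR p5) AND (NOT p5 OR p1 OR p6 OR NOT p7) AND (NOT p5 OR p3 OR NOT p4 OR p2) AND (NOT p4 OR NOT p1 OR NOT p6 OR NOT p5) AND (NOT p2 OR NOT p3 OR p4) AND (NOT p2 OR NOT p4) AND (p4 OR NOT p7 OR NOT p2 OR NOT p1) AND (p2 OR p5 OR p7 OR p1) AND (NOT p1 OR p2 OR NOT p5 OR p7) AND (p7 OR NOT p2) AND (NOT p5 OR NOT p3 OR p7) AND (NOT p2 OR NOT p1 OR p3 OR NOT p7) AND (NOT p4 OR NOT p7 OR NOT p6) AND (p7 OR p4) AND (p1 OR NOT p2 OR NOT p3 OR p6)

False

Suppose p2 = true.
The clause (p4) is unit, so p4 = true.
That conflicts with the unit clause (NOT p4).
So every satisfying assignment has p2 = False.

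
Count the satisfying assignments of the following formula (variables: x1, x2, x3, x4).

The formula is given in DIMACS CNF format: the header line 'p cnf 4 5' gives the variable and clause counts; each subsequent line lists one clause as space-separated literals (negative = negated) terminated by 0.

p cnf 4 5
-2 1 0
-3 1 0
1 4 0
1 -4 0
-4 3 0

6

There are 2^4 = 16 truth assignments over (x1, x2, x3, x4).
Split on x1. With x1 = True, the clauses containing x1 are satisfied and ¬x1 drops from the rest; 6 of the 2^3 = 8 assignments to the other variables satisfy what remains.
With x1 = False, by the same count on the reduced clause set, 0 assignments work.
(One model: x1=T, x2=F, x3=F, x4=F.)
Total: 6 + 0 = 6.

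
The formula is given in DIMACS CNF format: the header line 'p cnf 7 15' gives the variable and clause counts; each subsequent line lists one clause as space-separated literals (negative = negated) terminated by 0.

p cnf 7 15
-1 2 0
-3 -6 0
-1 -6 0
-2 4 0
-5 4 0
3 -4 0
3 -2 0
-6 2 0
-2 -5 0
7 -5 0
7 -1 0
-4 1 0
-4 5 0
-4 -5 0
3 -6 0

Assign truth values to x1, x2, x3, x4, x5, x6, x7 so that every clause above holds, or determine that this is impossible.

Try x1 = False.
(¬x4) alone gives x4 = False.
(¬x2) alone gives x2 = False.
(¬x5) alone gives x5 = False.
(¬x6) alone gives x6 = False.
No clause remains; x3, x7 are free.

x1 ↦ False, x2 ↦ False, x3 ↦ True, x4 ↦ False, x5 ↦ False, x6 ↦ False, x7 ↦ False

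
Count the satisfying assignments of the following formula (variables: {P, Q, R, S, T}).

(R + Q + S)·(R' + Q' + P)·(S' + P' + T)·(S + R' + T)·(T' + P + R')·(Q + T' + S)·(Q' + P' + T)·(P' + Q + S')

11

There are 2^5 = 32 truth assignments over (P, Q, R, S, T).
Split on S. With S = 1, the clauses containing S are satisfied and S' drops from the rest; 7 of the 2^4 = 16 assignments to the other variables satisfy what remains.
With S = 0, by the same count on the reduced clause set, 4 assignments work.
(One model: P=F, Q=F, R=F, S=T, T=F.)
Total: 7 + 4 = 11.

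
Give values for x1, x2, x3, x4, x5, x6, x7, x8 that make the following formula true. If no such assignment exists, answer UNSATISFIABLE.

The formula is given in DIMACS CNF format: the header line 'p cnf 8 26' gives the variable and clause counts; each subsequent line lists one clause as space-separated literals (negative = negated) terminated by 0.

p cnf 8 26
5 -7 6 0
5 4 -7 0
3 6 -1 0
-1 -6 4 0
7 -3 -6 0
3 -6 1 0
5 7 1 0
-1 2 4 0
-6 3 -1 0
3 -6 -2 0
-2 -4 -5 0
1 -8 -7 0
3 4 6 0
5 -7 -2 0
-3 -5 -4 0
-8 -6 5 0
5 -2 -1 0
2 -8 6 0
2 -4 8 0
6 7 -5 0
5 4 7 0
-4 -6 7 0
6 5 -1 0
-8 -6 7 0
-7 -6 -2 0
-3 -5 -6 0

Branch on x5: set x5 = True.
Branch on x2: set x2 = True.
Unit clause (¬x4) forces x4 = False.
Branch on x1: set x1 = True.
Unit clause (¬x6) forces x6 = False.
Unit clause (x3) forces x3 = True.
Unit clause (x7) forces x7 = True.
No clause remains; x8 is free.

x1=True,  x2=True,  x3=True,  x4=False,  x5=True,  x6=False,  x7=True,  x8=False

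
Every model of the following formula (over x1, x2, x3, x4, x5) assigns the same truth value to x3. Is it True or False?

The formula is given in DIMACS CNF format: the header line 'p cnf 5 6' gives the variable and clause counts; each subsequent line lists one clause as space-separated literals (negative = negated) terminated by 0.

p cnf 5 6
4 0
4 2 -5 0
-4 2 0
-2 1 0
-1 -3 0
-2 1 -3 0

False

Suppose x3 = True.
The clause (x4) is unit, so x4 = True.
The clause (x2) is unit, so x2 = True.
The clause (x1) is unit, so x1 = True.
Now (¬x1) is unsatisfied and unit — conflict.
So every satisfying assignment has x3 = False.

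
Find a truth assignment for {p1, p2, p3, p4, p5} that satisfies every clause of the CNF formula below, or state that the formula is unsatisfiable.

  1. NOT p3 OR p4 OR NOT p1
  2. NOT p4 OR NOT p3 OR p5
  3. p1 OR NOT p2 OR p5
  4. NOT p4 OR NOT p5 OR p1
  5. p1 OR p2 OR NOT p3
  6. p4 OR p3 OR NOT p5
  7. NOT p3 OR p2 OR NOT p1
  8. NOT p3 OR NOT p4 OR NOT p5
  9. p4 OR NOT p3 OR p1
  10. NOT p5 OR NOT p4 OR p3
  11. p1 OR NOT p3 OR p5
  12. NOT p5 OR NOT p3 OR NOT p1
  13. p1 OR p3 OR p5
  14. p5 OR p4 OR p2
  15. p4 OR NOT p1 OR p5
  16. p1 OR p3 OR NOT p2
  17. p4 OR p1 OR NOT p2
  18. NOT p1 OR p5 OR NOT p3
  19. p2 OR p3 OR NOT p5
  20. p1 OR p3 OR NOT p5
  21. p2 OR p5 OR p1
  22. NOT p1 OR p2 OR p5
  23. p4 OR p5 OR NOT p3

Case p3 = false:
Case p4 = true:
The clause (NOT p5) is unit, so p5 = false.
The clause (p1) is unit, so p1 = true.
The clause (p2) is unit, so p2 = true.
Every clause now holds.

p1: true,  p2: true,  p3: false,  p4: true,  p5: false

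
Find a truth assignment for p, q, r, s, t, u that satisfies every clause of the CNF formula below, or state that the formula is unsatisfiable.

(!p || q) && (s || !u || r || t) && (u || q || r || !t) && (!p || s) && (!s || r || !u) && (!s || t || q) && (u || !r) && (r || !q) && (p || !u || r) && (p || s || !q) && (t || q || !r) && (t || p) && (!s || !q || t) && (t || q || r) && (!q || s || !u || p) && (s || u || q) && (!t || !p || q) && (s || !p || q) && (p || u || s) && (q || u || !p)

p ↦ true,  q ↦ true,  r ↦ true,  s ↦ true,  t ↦ true,  u ↦ true

Branch on p: set p = true.
The clause (q) is unit, so q = true.
The clause (s) is unit, so s = true.
The clause (r) is unit, so r = true.
The clause (u) is unit, so u = true.
The clause (t) is unit, so t = true.
Every clause now holds.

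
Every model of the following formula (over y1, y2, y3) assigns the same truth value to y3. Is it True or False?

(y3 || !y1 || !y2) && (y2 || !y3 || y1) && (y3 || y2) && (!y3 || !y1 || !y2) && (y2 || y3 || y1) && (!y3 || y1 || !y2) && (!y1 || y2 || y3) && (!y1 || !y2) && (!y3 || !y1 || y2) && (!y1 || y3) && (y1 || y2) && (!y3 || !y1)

Suppose y3 = true.
Unit clause (!y1) forces y1 = false.
Unit clause (y2) forces y2 = true.
Now (!y2) is unsatisfied and unit — conflict.
So every satisfying assignment has y3 = False.

False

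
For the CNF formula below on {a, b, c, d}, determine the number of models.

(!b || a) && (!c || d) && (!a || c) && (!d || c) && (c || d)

3

There are 2^4 = 16 truth assignments over (a, b, c, d).
Split on d. With d = true, the clauses containing d are satisfied and !d drops from the rest; 3 of the 2^3 = 8 assignments to the other variables satisfy what remains.
With d = false, by the same count on the reduced clause set, 0 assignments work.
Total: 3 + 0 = 3.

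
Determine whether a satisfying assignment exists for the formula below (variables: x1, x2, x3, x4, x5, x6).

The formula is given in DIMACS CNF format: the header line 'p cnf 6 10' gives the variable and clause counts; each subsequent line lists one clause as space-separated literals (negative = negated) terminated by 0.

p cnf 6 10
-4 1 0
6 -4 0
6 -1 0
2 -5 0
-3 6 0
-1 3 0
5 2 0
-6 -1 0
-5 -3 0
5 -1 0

Yes, satisfiable

Suppose x4 = False.
Suppose x6 = True.
Unit clause (¬x1) forces x1 = False.
Suppose x2 = True.
Suppose x5 = False.
No clause remains; x3 is free.
A satisfying assignment: x1 ↦ False; x2 ↦ True; x3 ↦ True; x4 ↦ False; x5 ↦ False; x6 ↦ True.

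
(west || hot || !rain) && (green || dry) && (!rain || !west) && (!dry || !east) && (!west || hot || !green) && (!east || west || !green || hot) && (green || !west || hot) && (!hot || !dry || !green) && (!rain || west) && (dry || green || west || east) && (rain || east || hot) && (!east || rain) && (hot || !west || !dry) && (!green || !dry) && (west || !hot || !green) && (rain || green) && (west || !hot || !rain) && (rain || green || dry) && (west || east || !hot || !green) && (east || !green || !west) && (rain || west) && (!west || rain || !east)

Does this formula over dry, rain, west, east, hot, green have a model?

No, unsatisfiable

Case green = true:
From the singleton clause (!dry), dry = false.
Case rain = false:
From the singleton clause (!east), east = false.
From the singleton clause (hot), hot = true.
From the singleton clause (west), west = true.
Now (!west) is unsatisfied and unit — conflict.
That branch fails; take rain = true instead.
From the singleton clause (!west), west = false.
Now (west) is unsatisfied and unit — conflict.
Both values of rain lead to a conflict.
That branch fails; take green = false instead.
From the singleton clause (dry), dry = true.
From the singleton clause (!east), east = false.
From the singleton clause (rain), rain = true.
From the singleton clause (!west), west = false.
Now (west) is unsatisfied and unit — conflict.
Both values of green lead to a conflict.
No assignment satisfies every clause.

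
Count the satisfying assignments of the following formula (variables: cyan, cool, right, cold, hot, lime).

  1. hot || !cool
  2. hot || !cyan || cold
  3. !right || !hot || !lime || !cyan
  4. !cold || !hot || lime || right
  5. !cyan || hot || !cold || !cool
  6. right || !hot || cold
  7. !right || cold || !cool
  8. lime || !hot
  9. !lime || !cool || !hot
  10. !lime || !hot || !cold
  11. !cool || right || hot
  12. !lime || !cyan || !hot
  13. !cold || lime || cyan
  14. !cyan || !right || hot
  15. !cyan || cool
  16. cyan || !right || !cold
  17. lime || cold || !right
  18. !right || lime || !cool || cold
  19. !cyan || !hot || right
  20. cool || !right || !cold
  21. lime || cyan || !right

5

There are 2^6 = 64 truth assignments over (cyan, cool, right, cold, hot, lime).
Split on right. With right = true, the clauses containing right are satisfied and !right drops from the rest; 2 of the 2^5 = 32 assignments to the other variables satisfy what remains.
With right = false, by the same count on the reduced clause set, 3 assignments work.
(One model: cyan=F, cool=F, right=F, cold=F, hot=F, lime=F.)
Total: 2 + 3 = 5.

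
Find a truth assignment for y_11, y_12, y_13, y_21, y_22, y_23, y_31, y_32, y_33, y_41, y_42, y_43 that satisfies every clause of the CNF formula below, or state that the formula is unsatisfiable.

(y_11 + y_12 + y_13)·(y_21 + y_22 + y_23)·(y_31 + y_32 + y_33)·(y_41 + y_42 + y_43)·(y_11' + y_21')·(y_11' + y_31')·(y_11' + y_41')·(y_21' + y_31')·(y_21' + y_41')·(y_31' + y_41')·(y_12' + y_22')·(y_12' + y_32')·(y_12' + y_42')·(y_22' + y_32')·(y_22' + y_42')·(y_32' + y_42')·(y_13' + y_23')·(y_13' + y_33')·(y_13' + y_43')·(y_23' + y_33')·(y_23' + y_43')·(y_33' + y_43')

Suppose y_11 = 0.
Suppose y_12 = 1.
(y_22') alone gives y_22 = 0.
(y_32') alone gives y_32 = 0.
(y_42') alone gives y_42 = 0.
Suppose y_21 = 1.
(y_31') alone gives y_31 = 0.
(y_33) alone gives y_33 = 1.
(y_41') alone gives y_41 = 0.
(y_43) alone gives y_43 = 1.
Now (y_43') is unsatisfied and unit — conflict.
So y_21 must be the other value — set y_21 = 0.
(y_23) alone gives y_23 = 1.
(y_13') alone gives y_13 = 0.
(y_33') alone gives y_33 = 0.
(y_31) alone gives y_31 = 1.
(y_41') alone gives y_41 = 0.
(y_43) alone gives y_43 = 1.
Now (y_43') is unsatisfied and unit — conflict.
Either choice for y_21 ends in contradiction.
So y_12 must be the other value — set y_12 = 0.
(y_13) alone gives y_13 = 1.
(y_23') alone gives y_23 = 0.
(y_33') alone gives y_33 = 0.
(y_43') alone gives y_43 = 0.
Suppose y_21 = 1.
(y_31') alone gives y_31 = 0.
(y_32) alone gives y_32 = 1.
(y_41') alone gives y_41 = 0.
(y_42) alone gives y_42 = 1.
Now (y_42') is unsatisfied and unit — conflict.
So y_21 must be the other value — set y_21 = 0.
(y_22) alone gives y_22 = 1.
(y_32') alone gives y_32 = 0.
(y_31) alone gives y_31 = 1.
(y_41') alone gives y_41 = 0.
(y_42) alone gives y_42 = 1.
Now (y_42') is unsatisfied and unit — conflict.
Either choice for y_21 ends in contradiction.
Either choice for y_12 ends in contradiction.
So y_11 must be the other value — set y_11 = 1.
(y_21') alone gives y_21 = 0.
(y_31') alone gives y_31 = 0.
(y_41') alone gives y_41 = 0.
Suppose y_22 = 1.
(y_12') alone gives y_12 = 0.
(y_32') alone gives y_32 = 0.
(y_33) alone gives y_33 = 1.
(y_42') alone gives y_42 = 0.
(y_43) alone gives y_43 = 1.
Now (y_43') is unsatisfied and unit — conflict.
So y_22 must be the other value — set y_22 = 0.
(y_23) alone gives y_23 = 1.
(y_13') alone gives y_13 = 0.
(y_33') alone gives y_33 = 0.
(y_32) alone gives y_32 = 1.
(y_12') alone gives y_12 = 0.
(y_42') alone gives y_42 = 0.
(y_43) alone gives y_43 = 1.
Now (y_43') is unsatisfied and unit — conflict.
Either choice for y_22 ends in contradiction.
Either choice for y_11 ends in contradiction.

UNSATISFIABLE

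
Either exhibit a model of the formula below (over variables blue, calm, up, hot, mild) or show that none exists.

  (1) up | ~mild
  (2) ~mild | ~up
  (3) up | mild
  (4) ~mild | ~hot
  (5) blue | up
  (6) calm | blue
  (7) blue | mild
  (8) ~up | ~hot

blue: 1; calm: 0; up: 1; hot: 0; mild: 0

Suppose up = 1.
(~mild) alone gives mild = 0.
(blue) alone gives blue = 1.
(~hot) alone gives hot = 0.
All clauses hold; calm can take either value.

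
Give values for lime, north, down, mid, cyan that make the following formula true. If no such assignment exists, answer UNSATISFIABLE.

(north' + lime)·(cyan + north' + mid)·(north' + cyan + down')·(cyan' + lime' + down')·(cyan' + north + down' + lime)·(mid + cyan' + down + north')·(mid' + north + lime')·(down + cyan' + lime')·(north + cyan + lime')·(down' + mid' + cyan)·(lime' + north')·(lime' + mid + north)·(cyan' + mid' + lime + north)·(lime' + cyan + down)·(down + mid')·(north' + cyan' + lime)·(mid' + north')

lime=0; north=0; down=0; mid=0; cyan=0

Branch on north: set north = 0.
Branch on mid: set mid = 0.
The clause (lime') is unit, so lime = 0.
Branch on cyan: set cyan = 0.
All clauses hold; down can take either value.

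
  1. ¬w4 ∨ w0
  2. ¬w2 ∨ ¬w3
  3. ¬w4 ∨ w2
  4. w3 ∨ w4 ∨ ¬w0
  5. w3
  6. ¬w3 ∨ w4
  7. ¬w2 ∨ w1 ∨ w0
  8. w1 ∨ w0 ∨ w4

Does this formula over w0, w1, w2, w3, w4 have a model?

The clause (w3) is unit, so w3 = True.
The clause (¬w2) is unit, so w2 = False.
The clause (¬w4) is unit, so w4 = False.
That conflicts with the unit clause (w4).
No assignment satisfies every clause.

No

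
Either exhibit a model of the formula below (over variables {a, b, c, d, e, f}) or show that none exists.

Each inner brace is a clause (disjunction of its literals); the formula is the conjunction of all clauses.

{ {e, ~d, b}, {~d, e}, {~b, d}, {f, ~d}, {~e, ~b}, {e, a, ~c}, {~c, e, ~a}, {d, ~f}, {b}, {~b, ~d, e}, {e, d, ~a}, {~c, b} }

(b) alone gives b = 1.
(d) alone gives d = 1.
(e) alone gives e = 1.
But (~e) is also a unit clause — contradiction.

UNSATISFIABLE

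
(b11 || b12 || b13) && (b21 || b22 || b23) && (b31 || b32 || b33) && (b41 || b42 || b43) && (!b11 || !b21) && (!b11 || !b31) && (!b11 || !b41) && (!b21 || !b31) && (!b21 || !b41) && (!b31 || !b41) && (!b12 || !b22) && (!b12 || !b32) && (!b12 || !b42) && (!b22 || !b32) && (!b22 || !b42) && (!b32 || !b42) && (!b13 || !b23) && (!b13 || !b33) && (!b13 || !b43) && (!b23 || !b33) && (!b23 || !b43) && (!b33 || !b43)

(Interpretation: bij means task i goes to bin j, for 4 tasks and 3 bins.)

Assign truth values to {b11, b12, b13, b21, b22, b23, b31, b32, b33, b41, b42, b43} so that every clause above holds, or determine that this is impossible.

Suppose b11 = false.
Suppose b12 = true.
Unit clause (!b22) forces b22 = false.
Unit clause (!b32) forces b32 = false.
Unit clause (!b42) forces b42 = false.
Suppose b21 = true.
Unit clause (!b31) forces b31 = false.
Unit clause (b33) forces b33 = true.
Unit clause (!b41) forces b41 = false.
Unit clause (b43) forces b43 = true.
That conflicts with the unit clause (!b43).
Undo b21 and try b21 = false.
Unit clause (b23) forces b23 = true.
Unit clause (!b13) forces b13 = false.
Unit clause (!b33) forces b33 = false.
Unit clause (b31) forces b31 = true.
Unit clause (!b41) forces b41 = false.
Unit clause (b43) forces b43 = true.
That conflicts with the unit clause (!b43).
Both values of b21 lead to a conflict.
Undo b12 and try b12 = false.
Unit clause (b13) forces b13 = true.
Unit clause (!b23) forces b23 = false.
Unit clause (!b33) forces b33 = false.
Unit clause (!b43) forces b43 = false.
Suppose b21 = true.
Unit clause (!b31) forces b31 = false.
Unit clause (b32) forces b32 = true.
Unit clause (!b41) forces b41 = false.
Unit clause (b42) forces b42 = true.
That conflicts with the unit clause (!b42).
Undo b21 and try b21 = false.
Unit clause (b22) forces b22 = true.
Unit clause (!b32) forces b32 = false.
Unit clause (b31) forces b31 = true.
Unit clause (!b41) forces b41 = false.
Unit clause (b42) forces b42 = true.
That conflicts with the unit clause (!b42).
Both values of b21 lead to a conflict.
Both values of b12 lead to a conflict.
Undo b11 and try b11 = true.
Unit clause (!b21) forces b21 = false.
Unit clause (!b31) forces b31 = false.
Unit clause (!b41) forces b41 = false.
Suppose b22 = true.
Unit clause (!b12) forces b12 = false.
Unit clause (!b32) forces b32 = false.
Unit clause (b33) forces b33 = true.
Unit clause (!b42) forces b42 = false.
Unit clause (b43) forces b43 = true.
That conflicts with the unit clause (!b43).
Undo b22 and try b22 = false.
Unit clause (b23) forces b23 = true.
Unit clause (!b13) forces b13 = false.
Unit clause (!b33) forces b33 = false.
Unit clause (b32) forces b32 = true.
Unit clause (!b12) forces b12 = false.
Unit clause (!b42) forces b42 = false.
Unit clause (b43) forces b43 = true.
That conflicts with the unit clause (!b43).
Both values of b22 lead to a conflict.
Both values of b11 lead to a conflict.

UNSATISFIABLE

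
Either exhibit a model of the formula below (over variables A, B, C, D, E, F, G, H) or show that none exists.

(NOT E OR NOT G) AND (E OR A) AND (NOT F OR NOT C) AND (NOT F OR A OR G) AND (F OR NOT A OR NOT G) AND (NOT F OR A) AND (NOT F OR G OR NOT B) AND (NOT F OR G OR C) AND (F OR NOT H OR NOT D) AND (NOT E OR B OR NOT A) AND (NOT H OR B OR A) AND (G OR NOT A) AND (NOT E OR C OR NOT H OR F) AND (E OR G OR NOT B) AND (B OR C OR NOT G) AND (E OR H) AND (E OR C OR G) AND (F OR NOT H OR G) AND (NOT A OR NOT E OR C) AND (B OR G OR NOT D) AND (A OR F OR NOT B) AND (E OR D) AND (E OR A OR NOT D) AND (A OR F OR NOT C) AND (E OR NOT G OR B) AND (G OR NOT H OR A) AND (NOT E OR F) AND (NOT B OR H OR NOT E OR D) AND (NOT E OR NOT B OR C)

Case E = false:
(A) alone gives A = true.
(G) alone gives G = true.
(F) alone gives F = true.
(NOT C) alone gives C = false.
(B) alone gives B = true.
(H) alone gives H = true.
(D) alone gives D = true.
This assignment satisfies each clause.

A: true, B: true, C: false, D: true, E: false, F: true, G: true, H: true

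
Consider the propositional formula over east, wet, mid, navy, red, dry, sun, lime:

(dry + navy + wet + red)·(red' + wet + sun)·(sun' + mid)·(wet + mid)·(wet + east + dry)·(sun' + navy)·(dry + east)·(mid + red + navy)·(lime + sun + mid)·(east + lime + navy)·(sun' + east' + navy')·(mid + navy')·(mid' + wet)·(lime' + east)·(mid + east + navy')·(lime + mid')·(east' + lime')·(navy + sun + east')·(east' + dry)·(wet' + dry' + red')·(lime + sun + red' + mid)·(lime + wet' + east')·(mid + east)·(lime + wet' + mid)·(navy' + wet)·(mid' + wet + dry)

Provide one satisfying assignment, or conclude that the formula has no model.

Try sun = 0.
Try red = 0.
Try wet = 1.
Try dry = 1.
Try mid = 1.
(lime) alone gives lime = 1.
(east) alone gives east = 1.
That conflicts with the unit clause (east').
So mid must be the other value — set mid = 0.
(navy) alone gives navy = 1.
That conflicts with the unit clause (navy').
Either choice for mid ends in contradiction.
So dry must be the other value — set dry = 0.
(east) alone gives east = 1.
That conflicts with the unit clause (east').
Either choice for dry ends in contradiction.
So wet must be the other value — set wet = 0.
(mid) alone gives mid = 1.
That conflicts with the unit clause (mid').
Either choice for wet ends in contradiction.
So red must be the other value — set red = 1.
(wet) alone gives wet = 1.
(dry') alone gives dry = 0.
(east) alone gives east = 1.
That conflicts with the unit clause (east').
Either choice for red ends in contradiction.
So sun must be the other value — set sun = 1.
(mid) alone gives mid = 1.
(navy) alone gives navy = 1.
(east') alone gives east = 0.
(dry) alone gives dry = 1.
(wet) alone gives wet = 1.
(lime') alone gives lime = 0.
That conflicts with the unit clause (lime).
Either choice for sun ends in contradiction.

UNSATISFIABLE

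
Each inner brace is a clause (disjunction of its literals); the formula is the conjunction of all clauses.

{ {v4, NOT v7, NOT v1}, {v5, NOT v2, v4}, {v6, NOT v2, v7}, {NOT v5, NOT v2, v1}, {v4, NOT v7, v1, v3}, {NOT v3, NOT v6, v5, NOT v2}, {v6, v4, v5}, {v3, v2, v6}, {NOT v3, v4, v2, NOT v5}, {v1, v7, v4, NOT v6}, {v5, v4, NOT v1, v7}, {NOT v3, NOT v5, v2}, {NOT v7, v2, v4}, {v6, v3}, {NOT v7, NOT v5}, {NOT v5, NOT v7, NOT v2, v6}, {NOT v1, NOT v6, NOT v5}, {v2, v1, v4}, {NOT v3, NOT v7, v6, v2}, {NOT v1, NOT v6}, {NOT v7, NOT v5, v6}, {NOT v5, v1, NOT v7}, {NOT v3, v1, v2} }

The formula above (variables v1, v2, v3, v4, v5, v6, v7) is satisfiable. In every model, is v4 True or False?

Suppose v4 = false.
Try v7 = false.
Try v5 = true.
Try v6 = true.
From the singleton clause (v1), v1 = true.
But (NOT v1) is also a unit clause — contradiction.
Backtrack on v6: now try v6 = false.
From the singleton clause (NOT v2), v2 = false.
From the singleton clause (v3), v3 = true.
But (NOT v3) is also a unit clause — contradiction.
Neither v6 = true nor v6 = false works.
Backtrack on v5: now try v5 = false.
From the singleton clause (NOT v2), v2 = false.
From the singleton clause (v6), v6 = true.
From the singleton clause (v1), v1 = true.
But (NOT v1) is also a unit clause — contradiction.
Neither v5 = true nor v5 = false works.
Backtrack on v7: now try v7 = true.
From the singleton clause (NOT v1), v1 = false.
From the singleton clause (v3), v3 = true.
From the singleton clause (v2), v2 = true.
From the singleton clause (v5), v5 = true.
But (NOT v5) is also a unit clause — contradiction.
Neither v7 = true nor v7 = false works.
So every satisfying assignment has v4 = True.

True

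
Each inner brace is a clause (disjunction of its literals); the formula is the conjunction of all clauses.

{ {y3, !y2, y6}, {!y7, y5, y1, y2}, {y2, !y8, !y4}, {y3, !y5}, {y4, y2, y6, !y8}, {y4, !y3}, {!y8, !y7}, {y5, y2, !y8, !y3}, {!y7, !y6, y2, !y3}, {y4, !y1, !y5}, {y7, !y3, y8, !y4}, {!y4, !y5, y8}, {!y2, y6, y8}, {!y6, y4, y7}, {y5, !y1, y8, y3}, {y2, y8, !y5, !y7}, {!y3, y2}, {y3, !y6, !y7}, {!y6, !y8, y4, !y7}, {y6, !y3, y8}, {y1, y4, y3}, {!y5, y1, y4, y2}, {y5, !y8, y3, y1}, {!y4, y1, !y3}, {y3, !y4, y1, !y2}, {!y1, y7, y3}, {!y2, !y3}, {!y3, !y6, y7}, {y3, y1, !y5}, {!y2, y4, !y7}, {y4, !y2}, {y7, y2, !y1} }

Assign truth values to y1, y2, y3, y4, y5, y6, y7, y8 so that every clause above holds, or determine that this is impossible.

y1 ↦ false; y2 ↦ false; y3 ↦ false; y4 ↦ true; y5 ↦ false; y6 ↦ true; y7 ↦ false; y8 ↦ false

Suppose y3 = false.
Unit clause (!y5) forces y5 = false.
Suppose y2 = false.
Suppose y7 = false.
Unit clause (!y1) forces y1 = false.
Unit clause (y4) forces y4 = true.
Unit clause (!y8) forces y8 = false.
All clauses hold; y6 can take either value.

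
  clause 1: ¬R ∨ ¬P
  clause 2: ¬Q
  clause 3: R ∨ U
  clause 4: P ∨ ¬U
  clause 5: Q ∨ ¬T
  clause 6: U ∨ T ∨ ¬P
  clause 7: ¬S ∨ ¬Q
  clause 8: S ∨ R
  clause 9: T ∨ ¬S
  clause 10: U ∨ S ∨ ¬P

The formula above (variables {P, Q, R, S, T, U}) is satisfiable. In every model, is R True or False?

Suppose R = False.
The clause (¬Q) is unit, so Q = False.
The clause (U) is unit, so U = True.
The clause (P) is unit, so P = True.
The clause (¬T) is unit, so T = False.
The clause (S) is unit, so S = True.
That conflicts with the unit clause (¬S).
So every satisfying assignment has R = True.

True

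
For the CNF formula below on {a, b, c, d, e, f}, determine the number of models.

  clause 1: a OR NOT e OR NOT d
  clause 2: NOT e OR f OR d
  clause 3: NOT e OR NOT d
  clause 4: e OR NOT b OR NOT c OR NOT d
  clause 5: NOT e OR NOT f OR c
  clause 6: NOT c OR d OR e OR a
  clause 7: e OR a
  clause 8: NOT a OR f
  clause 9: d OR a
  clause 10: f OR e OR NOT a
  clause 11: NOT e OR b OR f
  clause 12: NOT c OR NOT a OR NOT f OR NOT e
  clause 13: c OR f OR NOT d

7

There are 2^6 = 64 truth assignments over (a, b, c, d, e, f).
Split on b. With b = true, the clauses containing b are satisfied and NOT b drops from the rest; 3 of the 2^5 = 32 assignments to the other variables satisfy what remains.
With b = false, by the same count on the reduced clause set, 4 assignments work.
Total: 3 + 4 = 7.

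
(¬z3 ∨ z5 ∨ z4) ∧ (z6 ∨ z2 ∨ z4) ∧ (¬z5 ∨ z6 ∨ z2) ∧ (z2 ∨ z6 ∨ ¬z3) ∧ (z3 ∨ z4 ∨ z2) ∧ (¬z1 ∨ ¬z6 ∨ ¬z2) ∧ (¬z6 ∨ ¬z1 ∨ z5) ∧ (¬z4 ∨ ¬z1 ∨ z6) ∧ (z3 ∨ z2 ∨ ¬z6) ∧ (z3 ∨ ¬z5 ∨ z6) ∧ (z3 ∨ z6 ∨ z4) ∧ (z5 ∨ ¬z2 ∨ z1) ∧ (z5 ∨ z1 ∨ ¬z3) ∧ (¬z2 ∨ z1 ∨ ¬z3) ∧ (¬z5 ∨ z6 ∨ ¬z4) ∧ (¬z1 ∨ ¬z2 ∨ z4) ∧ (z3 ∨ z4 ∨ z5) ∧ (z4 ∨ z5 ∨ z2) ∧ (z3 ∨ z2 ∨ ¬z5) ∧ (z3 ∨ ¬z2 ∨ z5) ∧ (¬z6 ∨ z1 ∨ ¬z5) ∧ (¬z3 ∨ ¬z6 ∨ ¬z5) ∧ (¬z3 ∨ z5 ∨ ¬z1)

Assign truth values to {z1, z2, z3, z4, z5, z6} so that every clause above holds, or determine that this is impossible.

z1 ↦ False; z2 ↦ False; z3 ↦ False; z4 ↦ True; z5 ↦ False; z6 ↦ False

Case z3 = False:
Case z4 = True:
Case z1 = False:
Case z2 = False:
(¬z6) alone gives z6 = False.
(¬z5) alone gives z5 = False.
Every clause now holds.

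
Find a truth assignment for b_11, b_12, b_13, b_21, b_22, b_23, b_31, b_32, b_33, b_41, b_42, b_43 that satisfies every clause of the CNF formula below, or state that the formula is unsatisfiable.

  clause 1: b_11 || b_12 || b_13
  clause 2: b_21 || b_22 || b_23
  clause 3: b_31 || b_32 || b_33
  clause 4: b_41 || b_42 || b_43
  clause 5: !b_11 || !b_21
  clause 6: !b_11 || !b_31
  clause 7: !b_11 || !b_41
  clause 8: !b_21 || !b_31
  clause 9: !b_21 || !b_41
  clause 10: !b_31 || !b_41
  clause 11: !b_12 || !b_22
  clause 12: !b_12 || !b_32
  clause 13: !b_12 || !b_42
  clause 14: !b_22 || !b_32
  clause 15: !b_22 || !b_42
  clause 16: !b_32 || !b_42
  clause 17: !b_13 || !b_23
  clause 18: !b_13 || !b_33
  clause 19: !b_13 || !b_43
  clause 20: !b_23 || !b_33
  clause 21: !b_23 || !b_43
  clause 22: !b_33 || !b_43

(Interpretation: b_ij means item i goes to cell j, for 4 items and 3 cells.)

Suppose b_11 = false.
Suppose b_12 = true.
(!b_22) alone gives b_22 = false.
(!b_32) alone gives b_32 = false.
(!b_42) alone gives b_42 = false.
Suppose b_21 = true.
(!b_31) alone gives b_31 = false.
(b_33) alone gives b_33 = true.
(!b_41) alone gives b_41 = false.
(b_43) alone gives b_43 = true.
That conflicts with the unit clause (!b_43).
That branch fails; take b_21 = false instead.
(b_23) alone gives b_23 = true.
(!b_13) alone gives b_13 = false.
(!b_33) alone gives b_33 = false.
(b_31) alone gives b_31 = true.
(!b_41) alone gives b_41 = false.
(b_43) alone gives b_43 = true.
That conflicts with the unit clause (!b_43).
Either choice for b_21 ends in contradiction.
That branch fails; take b_12 = false instead.
(b_13) alone gives b_13 = true.
(!b_23) alone gives b_23 = false.
(!b_33) alone gives b_33 = false.
(!b_43) alone gives b_43 = false.
Suppose b_21 = true.
(!b_31) alone gives b_31 = false.
(b_32) alone gives b_32 = true.
(!b_41) alone gives b_41 = false.
(b_42) alone gives b_42 = true.
That conflicts with the unit clause (!b_42).
That branch fails; take b_21 = false instead.
(b_22) alone gives b_22 = true.
(!b_32) alone gives b_32 = false.
(b_31) alone gives b_31 = true.
(!b_41) alone gives b_41 = false.
(b_42) alone gives b_42 = true.
That conflicts with the unit clause (!b_42).
Either choice for b_21 ends in contradiction.
Either choice for b_12 ends in contradiction.
That branch fails; take b_11 = true instead.
(!b_21) alone gives b_21 = false.
(!b_31) alone gives b_31 = false.
(!b_41) alone gives b_41 = false.
Suppose b_22 = true.
(!b_12) alone gives b_12 = false.
(!b_32) alone gives b_32 = false.
(b_33) alone gives b_33 = true.
(!b_42) alone gives b_42 = false.
(b_43) alone gives b_43 = true.
That conflicts with the unit clause (!b_43).
That branch fails; take b_22 = false instead.
(b_23) alone gives b_23 = true.
(!b_13) alone gives b_13 = false.
(!b_33) alone gives b_33 = false.
(b_32) alone gives b_32 = true.
(!b_12) alone gives b_12 = false.
(!b_42) alone gives b_42 = false.
(b_43) alone gives b_43 = true.
That conflicts with the unit clause (!b_43).
Either choice for b_22 ends in contradiction.
Either choice for b_11 ends in contradiction.

UNSATISFIABLE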